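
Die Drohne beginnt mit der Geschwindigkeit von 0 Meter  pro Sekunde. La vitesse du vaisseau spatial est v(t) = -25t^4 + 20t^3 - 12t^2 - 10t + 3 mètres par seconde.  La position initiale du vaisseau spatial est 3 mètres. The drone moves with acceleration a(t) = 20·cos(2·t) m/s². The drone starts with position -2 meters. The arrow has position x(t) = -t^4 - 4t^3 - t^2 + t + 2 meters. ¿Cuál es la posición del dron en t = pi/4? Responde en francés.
Nous devons intégrer notre équation de l'accélération a(t) = 20·cos(2·t) 2 fois. La primitive de l'accélération, avec v(0) = 0, donne la vitesse: v(t) = 10·sin(2·t). En prenant ∫v(t)dt et en appliquant x(0) = -2, nous trouvons x(t) = 3 - 5·cos(2·t). De l'équation de la position x(t) = 3 - 5·cos(2·t), nous substituons t = pi/4 pour obtenir x = 3.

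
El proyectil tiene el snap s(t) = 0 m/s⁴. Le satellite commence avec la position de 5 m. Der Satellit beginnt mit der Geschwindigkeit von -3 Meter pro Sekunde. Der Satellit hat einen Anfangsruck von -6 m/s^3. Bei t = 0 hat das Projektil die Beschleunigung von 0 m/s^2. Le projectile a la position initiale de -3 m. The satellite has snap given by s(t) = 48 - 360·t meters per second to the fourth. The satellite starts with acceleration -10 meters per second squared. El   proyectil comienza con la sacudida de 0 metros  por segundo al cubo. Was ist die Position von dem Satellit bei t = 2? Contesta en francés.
Nous devons intégrer notre équation du snap s(t) = 48 - 360·t 4 fois. L'intégrale du snap, avec j(0) = -6, donne le jerk: j(t) = -180·t^2 + 48·t - 6. En prenant ∫j(t)dt et en appliquant a(0) = -10, nous trouvons a(t) = -60·t^3 + 24·t^2 - 6·t - 10. L'intégrale de l'accélération, avec v(0) = -3, donne la vitesse: v(t) = -15·t^4 + 8·t^3 - 3·t^2 - 10·t - 3. En prenant ∫v(t)dt et en appliquant x(0) = 5, nous trouvons x(t) = -3·t^5 + 2·t^4 - t^3 - 5·t^2 - 3·t + 5. De l'équation de la position x(t) = -3·t^5 + 2·t^4 - t^3 - 5·t^2 - 3·t + 5, nous substituons t = 2 pour obtenir x = -93.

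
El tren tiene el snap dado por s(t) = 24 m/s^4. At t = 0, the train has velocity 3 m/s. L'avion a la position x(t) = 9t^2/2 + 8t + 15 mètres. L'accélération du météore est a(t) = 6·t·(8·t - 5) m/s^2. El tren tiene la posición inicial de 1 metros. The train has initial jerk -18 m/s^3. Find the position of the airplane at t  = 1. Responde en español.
De la ecuación de la posición x(t) = 9·t^2/2 + 8·t + 15, sustituimos t = 1 para obtener x = 55/2.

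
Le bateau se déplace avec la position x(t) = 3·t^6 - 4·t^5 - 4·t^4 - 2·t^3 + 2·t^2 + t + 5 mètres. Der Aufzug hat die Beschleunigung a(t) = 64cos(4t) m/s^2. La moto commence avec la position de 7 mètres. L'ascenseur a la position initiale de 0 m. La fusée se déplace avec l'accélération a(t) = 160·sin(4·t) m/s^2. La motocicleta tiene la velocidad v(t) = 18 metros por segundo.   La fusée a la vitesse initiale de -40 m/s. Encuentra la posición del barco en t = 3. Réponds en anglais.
Using x(t) = 3·t^6 - 4·t^5 - 4·t^4 - 2·t^3 + 2·t^2 + t + 5 and substituting t = 3, we find x = 863.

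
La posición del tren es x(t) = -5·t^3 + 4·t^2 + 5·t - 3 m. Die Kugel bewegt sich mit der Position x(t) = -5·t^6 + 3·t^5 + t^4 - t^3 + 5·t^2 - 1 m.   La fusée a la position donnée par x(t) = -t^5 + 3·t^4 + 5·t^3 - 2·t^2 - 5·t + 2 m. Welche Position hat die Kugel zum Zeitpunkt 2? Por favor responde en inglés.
Using x(t) = -5·t^6 + 3·t^5 + t^4 - t^3 + 5·t^2 - 1 and substituting t = 2, we find x = -197.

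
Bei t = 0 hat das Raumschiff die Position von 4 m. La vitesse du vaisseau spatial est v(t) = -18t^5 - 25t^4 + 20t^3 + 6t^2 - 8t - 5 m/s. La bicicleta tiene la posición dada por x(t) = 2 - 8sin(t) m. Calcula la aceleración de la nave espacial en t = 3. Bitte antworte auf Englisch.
To solve this, we need to take 1 derivative of our velocity equation v(t) = -18·t^5 - 25·t^4 + 20·t^3 + 6·t^2 - 8·t - 5. Differentiating velocity, we get acceleration: a(t) = -90·t^4 - 100·t^3 + 60·t^2 + 12·t - 8. Using a(t) = -90·t^4 - 100·t^3 + 60·t^2 + 12·t - 8 and substituting t = 3, we find a = -9422.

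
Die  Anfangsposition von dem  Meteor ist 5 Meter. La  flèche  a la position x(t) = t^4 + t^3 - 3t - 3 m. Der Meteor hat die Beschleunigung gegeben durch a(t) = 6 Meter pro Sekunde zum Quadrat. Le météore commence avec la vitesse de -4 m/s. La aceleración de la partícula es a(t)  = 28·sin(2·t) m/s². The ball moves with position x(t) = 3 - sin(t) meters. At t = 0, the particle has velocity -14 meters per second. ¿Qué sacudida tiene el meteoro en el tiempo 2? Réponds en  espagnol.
Para resolver esto, necesitamos tomar 1 derivada de nuestra ecuación de la aceleración a(t) = 6. Derivando la aceleración, obtenemos la sacudida: j(t) = 0. Tenemos la sacudida j(t) = 0. Sustituyendo t = 2: j(2) = 0.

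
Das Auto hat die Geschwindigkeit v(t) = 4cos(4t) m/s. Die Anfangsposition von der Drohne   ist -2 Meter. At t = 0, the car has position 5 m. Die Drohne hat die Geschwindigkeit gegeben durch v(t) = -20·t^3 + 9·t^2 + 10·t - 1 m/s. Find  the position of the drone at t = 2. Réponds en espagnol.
Para resolver esto, necesitamos tomar 1 integral de nuestra ecuación de la velocidad v(t) = -20·t^3 + 9·t^2 + 10·t - 1. La antiderivada de la velocidad, con x(0) = -2, da la posición: x(t) = -5·t^4 + 3·t^3 + 5·t^2 - t - 2. Usando x(t) = -5·t^4 + 3·t^3 + 5·t^2 - t - 2 y sustituyendo t = 2, encontramos x = -40.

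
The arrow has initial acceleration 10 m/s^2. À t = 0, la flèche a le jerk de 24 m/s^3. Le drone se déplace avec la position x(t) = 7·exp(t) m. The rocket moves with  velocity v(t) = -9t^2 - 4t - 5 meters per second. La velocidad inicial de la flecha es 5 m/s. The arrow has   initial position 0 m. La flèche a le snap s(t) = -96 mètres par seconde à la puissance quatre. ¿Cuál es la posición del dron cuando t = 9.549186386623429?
Tenemos la posición x(t) = 7·exp(t). Sustituyendo t = 9.549186386623429: x(9.549186386623429) = 98232.9065714364.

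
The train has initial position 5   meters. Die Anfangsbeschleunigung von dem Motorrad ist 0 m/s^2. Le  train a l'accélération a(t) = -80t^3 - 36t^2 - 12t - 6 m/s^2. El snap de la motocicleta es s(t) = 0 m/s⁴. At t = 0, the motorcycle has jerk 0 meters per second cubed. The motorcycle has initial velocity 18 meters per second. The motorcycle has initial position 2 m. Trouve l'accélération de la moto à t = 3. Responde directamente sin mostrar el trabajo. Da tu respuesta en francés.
L'accélération à t = 3 est a = 0.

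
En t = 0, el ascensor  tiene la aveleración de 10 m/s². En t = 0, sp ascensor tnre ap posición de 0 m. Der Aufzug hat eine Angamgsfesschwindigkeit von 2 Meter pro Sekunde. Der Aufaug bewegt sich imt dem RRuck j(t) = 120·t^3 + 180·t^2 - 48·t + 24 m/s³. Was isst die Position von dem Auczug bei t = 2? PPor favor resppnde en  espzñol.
Necesitamos integrar nuestra ecuación de la sacudida j(t) = 120·t^3 + 180·t^2 - 48·t + 24 3 veces. Integrando la sacudida y usando la condición inicial a(0) = 10, obtenemos a(t) = 30·t^4 + 60·t^3 - 24·t^2 + 24·t + 10. La integral de la aceleración, con v(0) = 2, da la velocidad: v(t) = 6·t^5 + 15·t^4 - 8·t^3 + 12·t^2 + 10·t + 2. Tomando ∫v(t)dt y aplicando x(0) = 0, encontramos x(t) = t^6 + 3·t^5 - 2·t^4 + 4·t^3 + 5·t^2 + 2·t. Usando x(t) = t^6 + 3·t^5 - 2·t^4 + 4·t^3 + 5·t^2 + 2·t y sustituyendo t = 2, encontramos x = 184.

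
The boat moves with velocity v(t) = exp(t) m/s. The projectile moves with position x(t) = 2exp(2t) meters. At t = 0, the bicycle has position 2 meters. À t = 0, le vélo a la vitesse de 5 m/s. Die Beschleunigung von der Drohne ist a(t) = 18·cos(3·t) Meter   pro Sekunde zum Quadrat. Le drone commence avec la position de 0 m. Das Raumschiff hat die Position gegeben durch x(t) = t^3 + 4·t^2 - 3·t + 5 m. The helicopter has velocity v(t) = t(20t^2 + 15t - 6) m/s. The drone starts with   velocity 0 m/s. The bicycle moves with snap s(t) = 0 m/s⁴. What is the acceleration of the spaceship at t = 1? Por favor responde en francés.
Pour résoudre ceci, nous devons prendre 2 dérivées de notre équation de la position x(t) = t^3 + 4·t^2 - 3·t + 5. En dérivant la position, nous obtenons la vitesse: v(t) = 3·t^2 + 8·t - 3. En prenant d/dt de v(t), nous trouvons a(t) = 6·t + 8. Nous avons l'accélération a(t) = 6·t + 8. En substituant t = 1: a(1) = 14.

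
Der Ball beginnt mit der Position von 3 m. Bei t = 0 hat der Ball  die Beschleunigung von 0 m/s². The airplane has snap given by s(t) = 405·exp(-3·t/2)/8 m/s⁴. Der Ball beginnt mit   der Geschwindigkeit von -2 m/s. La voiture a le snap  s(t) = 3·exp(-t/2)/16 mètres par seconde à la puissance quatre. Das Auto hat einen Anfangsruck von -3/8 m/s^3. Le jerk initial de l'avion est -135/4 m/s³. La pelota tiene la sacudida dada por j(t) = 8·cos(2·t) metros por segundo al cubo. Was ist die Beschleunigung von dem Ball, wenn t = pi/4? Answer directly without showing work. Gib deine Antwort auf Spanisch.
En t = pi/4, a = 4.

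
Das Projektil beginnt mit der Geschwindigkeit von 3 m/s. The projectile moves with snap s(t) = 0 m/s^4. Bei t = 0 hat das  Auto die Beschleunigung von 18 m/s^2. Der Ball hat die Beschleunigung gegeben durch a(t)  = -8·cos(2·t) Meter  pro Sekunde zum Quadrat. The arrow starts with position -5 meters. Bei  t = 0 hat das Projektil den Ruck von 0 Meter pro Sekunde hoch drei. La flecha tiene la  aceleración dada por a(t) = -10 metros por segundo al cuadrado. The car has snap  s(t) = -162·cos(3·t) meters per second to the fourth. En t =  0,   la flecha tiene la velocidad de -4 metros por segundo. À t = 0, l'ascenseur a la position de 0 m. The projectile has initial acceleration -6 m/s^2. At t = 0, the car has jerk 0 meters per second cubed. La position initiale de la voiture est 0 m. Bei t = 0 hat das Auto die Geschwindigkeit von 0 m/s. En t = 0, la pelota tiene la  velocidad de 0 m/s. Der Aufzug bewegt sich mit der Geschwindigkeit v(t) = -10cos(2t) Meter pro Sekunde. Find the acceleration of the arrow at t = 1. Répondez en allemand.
Wir haben die Beschleunigung a(t) = -10. Durch Einsetzen von t = 1: a(1) = -10.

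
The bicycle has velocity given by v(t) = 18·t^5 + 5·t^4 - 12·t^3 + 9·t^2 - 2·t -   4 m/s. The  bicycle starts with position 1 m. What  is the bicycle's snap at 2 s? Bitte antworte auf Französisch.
Pour résoudre ceci, nous devons prendre 3 dérivées de notre équation de la vitesse v(t) = 18·t^5 + 5·t^4 - 12·t^3 + 9·t^2 - 2·t - 4. La dérivée de la vitesse donne l'accélération: a(t) = 90·t^4 + 20·t^3 - 36·t^2 + 18·t - 2. En dérivant l'accélération, nous obtenons le jerk: j(t) = 360·t^3 + 60·t^2 - 72·t + 18. En dérivant le jerk, nous obtenons le snap: s(t) = 1080·t^2 + 120·t - 72. De l'équation du snap s(t) = 1080·t^2 + 120·t - 72, nous substituons t = 2 pour obtenir s = 4488.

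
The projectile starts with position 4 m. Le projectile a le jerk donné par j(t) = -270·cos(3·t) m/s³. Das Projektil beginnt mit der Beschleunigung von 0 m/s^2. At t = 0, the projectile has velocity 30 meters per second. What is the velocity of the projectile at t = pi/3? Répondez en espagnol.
Para resolver esto, necesitamos tomar 2 antiderivadas de nuestra ecuación de la sacudida j(t) = -270·cos(3·t). Tomando ∫j(t)dt y aplicando a(0) = 0, encontramos a(t) = -90·sin(3·t). Integrando la aceleración y usando la condición inicial v(0) = 30, obtenemos v(t) = 30·cos(3·t). Usando v(t) = 30·cos(3·t) y sustituyendo t = pi/3, encontramos v = -30.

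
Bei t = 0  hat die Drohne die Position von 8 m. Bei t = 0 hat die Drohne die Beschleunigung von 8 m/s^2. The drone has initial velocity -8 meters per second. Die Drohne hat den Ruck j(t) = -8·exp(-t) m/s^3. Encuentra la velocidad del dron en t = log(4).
Para resolver esto, necesitamos tomar 2 antiderivadas de nuestra ecuación de la sacudida j(t) = -8·exp(-t). Tomando ∫j(t)dt y aplicando a(0) = 8, encontramos a(t) = 8·exp(-t). Integrando la aceleración y usando la condición inicial v(0) = -8, obtenemos v(t) = -8·exp(-t). Usando v(t) = -8·exp(-t) y sustituyendo t = log(4), encontramos v = -2.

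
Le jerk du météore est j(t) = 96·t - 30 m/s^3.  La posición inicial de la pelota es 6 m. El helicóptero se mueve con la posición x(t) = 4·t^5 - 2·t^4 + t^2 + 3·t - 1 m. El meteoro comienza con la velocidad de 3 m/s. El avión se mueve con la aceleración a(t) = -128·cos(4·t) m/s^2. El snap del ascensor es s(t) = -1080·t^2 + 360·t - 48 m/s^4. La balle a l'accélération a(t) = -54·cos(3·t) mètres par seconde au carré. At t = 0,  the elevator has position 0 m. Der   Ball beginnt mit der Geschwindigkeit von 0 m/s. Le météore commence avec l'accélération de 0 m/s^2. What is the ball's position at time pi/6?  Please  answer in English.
We need to integrate our acceleration equation a(t) = -54·cos(3·t) 2 times. Integrating acceleration and using the initial condition v(0) = 0, we get v(t) = -18·sin(3·t). The antiderivative of velocity is position. Using x(0) = 6, we get x(t) = 6·cos(3·t). From the given position equation x(t) = 6·cos(3·t), we substitute t = pi/6 to get x = 0.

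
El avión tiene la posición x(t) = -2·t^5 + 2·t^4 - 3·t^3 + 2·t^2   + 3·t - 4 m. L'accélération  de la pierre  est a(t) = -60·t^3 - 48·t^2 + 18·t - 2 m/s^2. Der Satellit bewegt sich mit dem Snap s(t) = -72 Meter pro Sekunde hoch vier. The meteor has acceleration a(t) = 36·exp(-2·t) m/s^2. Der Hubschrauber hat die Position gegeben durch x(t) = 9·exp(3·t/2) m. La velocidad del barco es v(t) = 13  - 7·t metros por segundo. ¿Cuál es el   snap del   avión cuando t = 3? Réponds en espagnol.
Debemos derivar nuestra ecuación de la posición x(t) = -2·t^5 + 2·t^4 - 3·t^3 + 2·t^2 + 3·t - 4 4 veces. La derivada de la posición da la velocidad: v(t) = -10·t^4 + 8·t^3 - 9·t^2 + 4·t + 3. La derivada de la velocidad da la aceleración: a(t) = -40·t^3 + 24·t^2 - 18·t + 4. La derivada de la aceleración da la sacudida: j(t) = -120·t^2 + 48·t - 18. La derivada de la sacudida da el snap: s(t) = 48 - 240·t. Tenemos el snap s(t) = 48 - 240·t. Sustituyendo t = 3: s(3) = -672.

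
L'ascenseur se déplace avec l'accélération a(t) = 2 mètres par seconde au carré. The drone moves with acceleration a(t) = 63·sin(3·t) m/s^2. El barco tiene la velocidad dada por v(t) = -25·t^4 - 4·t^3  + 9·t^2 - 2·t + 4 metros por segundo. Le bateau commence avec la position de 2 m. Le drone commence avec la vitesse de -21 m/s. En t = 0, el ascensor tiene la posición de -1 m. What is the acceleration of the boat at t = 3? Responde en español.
Debemos derivar nuestra ecuación de la velocidad v(t) = -25·t^4 - 4·t^3 + 9·t^2 - 2·t + 4 1 vez. La derivada de la velocidad da la aceleración: a(t) = -100·t^3 - 12·t^2 + 18·t - 2. Usando a(t) = -100·t^3 - 12·t^2 + 18·t - 2 y sustituyendo t = 3, encontramos a = -2756.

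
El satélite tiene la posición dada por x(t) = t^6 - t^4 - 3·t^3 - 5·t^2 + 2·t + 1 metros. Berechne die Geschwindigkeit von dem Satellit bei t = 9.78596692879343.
Wir müssen unsere Gleichung für die Position x(t) = t^6 - t^4 - 3·t^3 - 5·t^2 + 2·t + 1 1-mal ableiten. Die Ableitung von der Position ergibt die Geschwindigkeit: v(t) = 6·t^5 - 4·t^3 - 9·t^2 - 10·t + 2. Aus der Gleichung für die Geschwindigkeit v(t) = 6·t^5 - 4·t^3 - 9·t^2 - 10·t + 2, setzen wir t = 9.78596692879343 ein und erhalten v = 533774.121197088.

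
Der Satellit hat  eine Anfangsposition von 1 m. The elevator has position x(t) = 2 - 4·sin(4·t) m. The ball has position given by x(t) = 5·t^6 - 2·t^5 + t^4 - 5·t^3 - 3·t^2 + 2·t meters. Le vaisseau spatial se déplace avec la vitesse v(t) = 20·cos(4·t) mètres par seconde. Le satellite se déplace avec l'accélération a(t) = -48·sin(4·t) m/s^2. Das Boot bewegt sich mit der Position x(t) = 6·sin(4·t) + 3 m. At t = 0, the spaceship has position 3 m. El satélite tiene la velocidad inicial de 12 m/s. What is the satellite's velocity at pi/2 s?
To solve this, we need to take 1 integral of our acceleration equation a(t) = -48·sin(4·t). Integrating acceleration and using the initial condition v(0) = 12, we get v(t) = 12·cos(4·t). We have velocity v(t) = 12·cos(4·t). Substituting t = pi/2: v(pi/2) = 12.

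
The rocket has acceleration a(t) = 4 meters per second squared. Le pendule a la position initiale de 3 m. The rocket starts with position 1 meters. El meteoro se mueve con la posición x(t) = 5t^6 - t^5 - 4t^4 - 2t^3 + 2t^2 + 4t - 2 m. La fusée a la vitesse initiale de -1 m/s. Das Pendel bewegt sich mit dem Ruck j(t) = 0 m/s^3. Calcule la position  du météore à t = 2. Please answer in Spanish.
Usando x(t) = 5·t^6 - t^5 - 4·t^4 - 2·t^3 + 2·t^2 + 4·t - 2 y sustituyendo t = 2, encontramos x = 222.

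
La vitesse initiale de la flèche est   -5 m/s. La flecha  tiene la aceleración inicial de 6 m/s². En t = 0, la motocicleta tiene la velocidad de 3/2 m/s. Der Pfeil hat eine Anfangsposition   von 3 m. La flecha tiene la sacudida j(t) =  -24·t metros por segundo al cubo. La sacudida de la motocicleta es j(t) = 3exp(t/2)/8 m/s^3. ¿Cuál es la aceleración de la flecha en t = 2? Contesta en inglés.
To find the answer, we compute 1 antiderivative of j(t) = -24·t. Finding the antiderivative of j(t) and using a(0) = 6: a(t) = 6 - 12·t^2. Using a(t) = 6 - 12·t^2 and substituting t = 2, we find a = -42.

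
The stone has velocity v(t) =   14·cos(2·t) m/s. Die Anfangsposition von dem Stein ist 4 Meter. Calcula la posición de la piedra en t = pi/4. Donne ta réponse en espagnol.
Debemos encontrar la integral de nuestra ecuación de la velocidad v(t) = 14·cos(2·t) 1 vez. La antiderivada de la velocidad, con x(0) = 4, da la posición: x(t) = 7·sin(2·t) + 4. Usando x(t) = 7·sin(2·t) + 4 y sustituyendo t = pi/4, encontramos x = 11.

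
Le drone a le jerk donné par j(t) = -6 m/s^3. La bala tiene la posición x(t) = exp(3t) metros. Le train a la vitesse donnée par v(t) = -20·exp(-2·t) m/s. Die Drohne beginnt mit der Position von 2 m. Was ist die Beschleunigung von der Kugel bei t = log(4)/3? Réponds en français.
Nous devons dériver notre équation de la position x(t) = exp(3·t) 2 fois. En dérivant la position, nous obtenons la vitesse: v(t) = 3·exp(3·t). La dérivée de la vitesse donne l'accélération: a(t) = 9·exp(3·t). En utilisant a(t) = 9·exp(3·t) et en substituant t = log(4)/3, nous trouvons a = 36.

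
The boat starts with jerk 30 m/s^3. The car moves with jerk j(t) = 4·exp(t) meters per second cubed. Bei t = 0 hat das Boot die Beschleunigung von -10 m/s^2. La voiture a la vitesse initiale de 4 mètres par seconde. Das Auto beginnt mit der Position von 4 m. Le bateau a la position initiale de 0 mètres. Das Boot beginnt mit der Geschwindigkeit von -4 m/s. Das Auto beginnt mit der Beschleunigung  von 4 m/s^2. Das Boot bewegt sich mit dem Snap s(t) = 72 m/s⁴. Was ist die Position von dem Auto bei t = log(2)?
Wir müssen die Stammfunktion unserer Gleichung für den Ruck j(t) = 4·exp(t) 3-mal finden. Mit ∫j(t)dt und Anwendung von a(0) = 4, finden wir a(t) = 4·exp(t). Die Stammfunktion von der Beschleunigung, mit v(0) = 4, ergibt die Geschwindigkeit: v(t) = 4·exp(t). Die Stammfunktion von der Geschwindigkeit, mit x(0) = 4, ergibt die Position: x(t) = 4·exp(t). Aus der Gleichung für die Position x(t) = 4·exp(t), setzen wir t = log(2) ein und erhalten x = 8.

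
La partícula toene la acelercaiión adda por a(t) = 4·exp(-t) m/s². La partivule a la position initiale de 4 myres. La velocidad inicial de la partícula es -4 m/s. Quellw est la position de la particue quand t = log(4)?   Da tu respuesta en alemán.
Ausgehend von der Beschleunigung a(t) = 4·exp(-t), nehmen wir 2 Integrale. Durch Integration von der Beschleunigung und Verwendung der Anfangsbedingung v(0) = -4, erhalten wir v(t) = -4·exp(-t). Mit ∫v(t)dt und Anwendung von x(0) = 4, finden wir x(t) = 4·exp(-t). Wir haben die Position x(t) = 4·exp(-t). Durch Einsetzen von t = log(4): x(log(4)) = 1.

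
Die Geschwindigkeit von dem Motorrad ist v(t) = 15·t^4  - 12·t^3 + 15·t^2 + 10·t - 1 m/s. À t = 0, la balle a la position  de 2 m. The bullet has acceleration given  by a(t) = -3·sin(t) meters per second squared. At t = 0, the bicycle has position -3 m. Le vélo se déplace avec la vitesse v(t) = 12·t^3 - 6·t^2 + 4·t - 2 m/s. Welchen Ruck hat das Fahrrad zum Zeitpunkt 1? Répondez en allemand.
Ausgehend von der Geschwindigkeit v(t) = 12·t^3 - 6·t^2 + 4·t - 2, nehmen wir 2 Ableitungen. Die Ableitung von der Geschwindigkeit ergibt die Beschleunigung: a(t) = 36·t^2 - 12·t + 4. Die Ableitung von der Beschleunigung ergibt den Ruck: j(t) = 72·t - 12. Mit j(t) = 72·t - 12 und Einsetzen von t = 1, finden wir j = 60.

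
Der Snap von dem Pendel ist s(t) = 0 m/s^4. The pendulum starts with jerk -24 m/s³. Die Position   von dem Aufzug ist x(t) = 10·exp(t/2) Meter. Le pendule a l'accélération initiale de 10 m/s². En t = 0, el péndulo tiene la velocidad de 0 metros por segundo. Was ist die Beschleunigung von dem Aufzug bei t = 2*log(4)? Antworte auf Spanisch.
Debemos derivar nuestra ecuación de la posición x(t) = 10·exp(t/2) 2 veces. Tomando d/dt de x(t), encontramos v(t) = 5·exp(t/2). La derivada de la velocidad da la aceleración: a(t) = 5·exp(t/2)/2. Tenemos la aceleración a(t) = 5·exp(t/2)/2. Sustituyendo t = 2*log(4): a(2*log(4)) = 10.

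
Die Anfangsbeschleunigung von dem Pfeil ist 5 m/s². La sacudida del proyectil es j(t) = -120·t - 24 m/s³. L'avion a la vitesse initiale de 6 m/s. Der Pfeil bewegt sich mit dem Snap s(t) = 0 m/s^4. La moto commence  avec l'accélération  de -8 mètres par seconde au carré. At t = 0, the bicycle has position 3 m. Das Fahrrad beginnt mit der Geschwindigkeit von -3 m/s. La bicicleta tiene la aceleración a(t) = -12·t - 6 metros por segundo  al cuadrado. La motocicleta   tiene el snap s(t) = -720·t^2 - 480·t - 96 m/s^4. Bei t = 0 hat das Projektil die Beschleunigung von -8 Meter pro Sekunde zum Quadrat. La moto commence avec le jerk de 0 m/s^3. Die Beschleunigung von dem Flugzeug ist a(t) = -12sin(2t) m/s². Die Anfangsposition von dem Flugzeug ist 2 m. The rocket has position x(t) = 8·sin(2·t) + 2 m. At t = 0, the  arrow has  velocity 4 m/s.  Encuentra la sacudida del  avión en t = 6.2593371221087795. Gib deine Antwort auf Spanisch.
Debemos derivar nuestra ecuación de la aceleración a(t) = -12·sin(2·t) 1 vez. Derivando la aceleración, obtenemos la sacudida: j(t) = -24·cos(2·t). Tenemos la sacudida j(t) = -24·cos(2·t). Sustituyendo t = 6.2593371221087795: j(6.2593371221087795) = -23.9727058502803.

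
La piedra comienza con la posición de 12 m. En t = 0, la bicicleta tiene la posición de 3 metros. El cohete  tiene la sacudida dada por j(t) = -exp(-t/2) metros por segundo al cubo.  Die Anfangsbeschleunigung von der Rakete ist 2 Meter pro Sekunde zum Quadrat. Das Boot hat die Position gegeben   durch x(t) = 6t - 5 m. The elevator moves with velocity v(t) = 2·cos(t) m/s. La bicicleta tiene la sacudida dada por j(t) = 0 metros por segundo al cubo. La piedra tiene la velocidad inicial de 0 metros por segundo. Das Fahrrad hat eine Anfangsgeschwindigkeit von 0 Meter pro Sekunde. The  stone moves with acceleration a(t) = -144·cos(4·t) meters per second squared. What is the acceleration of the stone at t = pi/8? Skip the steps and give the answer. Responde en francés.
a(pi/8) = 0.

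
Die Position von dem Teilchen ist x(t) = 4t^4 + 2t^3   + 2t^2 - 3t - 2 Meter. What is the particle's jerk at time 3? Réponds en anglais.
To solve this, we need to take 3 derivatives of our position equation x(t) = 4·t^4 + 2·t^3 + 2·t^2 - 3·t - 2. Taking d/dt of x(t), we find v(t) = 16·t^3 + 6·t^2 + 4·t - 3. The derivative of velocity gives acceleration: a(t) = 48·t^2 + 12·t + 4. Taking d/dt of a(t), we find j(t) = 96·t + 12. From the given jerk equation j(t) = 96·t + 12, we substitute t = 3 to get j = 300.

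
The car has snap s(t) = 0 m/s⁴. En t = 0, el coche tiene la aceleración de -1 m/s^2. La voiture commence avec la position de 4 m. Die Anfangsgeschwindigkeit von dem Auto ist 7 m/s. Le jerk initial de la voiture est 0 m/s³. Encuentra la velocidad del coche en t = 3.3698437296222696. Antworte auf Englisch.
We need to integrate our snap equation s(t) = 0 3 times. Finding the integral of s(t) and using j(0) = 0: j(t) = 0. Finding the integral of j(t) and using a(0) = -1: a(t) = -1. Taking ∫a(t)dt and applying v(0) = 7, we find v(t) = 7 - t. Using v(t) = 7 - t and substituting t = 3.3698437296222696, we find v = 3.63015627037773.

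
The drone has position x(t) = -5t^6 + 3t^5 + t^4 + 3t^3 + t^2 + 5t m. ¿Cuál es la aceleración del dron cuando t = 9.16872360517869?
Debemos derivar nuestra ecuación de la posición x(t) = -5·t^6 + 3·t^5 + t^4 + 3·t^3 + t^2 + 5·t 2 veces. Tomando d/dt de x(t), encontramos v(t) = -30·t^5 + 15·t^4 + 4·t^3 + 9·t^2 + 2·t + 5. La derivada de la velocidad da la aceleración: a(t) = -150·t^4 + 60·t^3 + 12·t^2 + 18·t + 2. Usando a(t) = -150·t^4 + 60·t^3 + 12·t^2 + 18·t + 2 y sustituyendo t = 9.16872360517869, encontramos a = -1012628.83671483.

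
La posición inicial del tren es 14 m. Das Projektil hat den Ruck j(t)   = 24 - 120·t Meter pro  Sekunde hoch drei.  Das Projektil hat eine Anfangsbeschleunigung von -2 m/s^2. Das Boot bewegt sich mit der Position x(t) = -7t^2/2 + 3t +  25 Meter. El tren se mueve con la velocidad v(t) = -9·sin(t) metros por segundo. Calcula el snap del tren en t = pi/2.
Debemos derivar nuestra ecuación de la velocidad v(t) = -9·sin(t) 3 veces. Tomando d/dt de v(t), encontramos a(t) = -9·cos(t). La derivada de la aceleración da la sacudida: j(t) = 9·sin(t). Tomando d/dt de j(t), encontramos s(t) = 9·cos(t). De la ecuación del snap s(t) = 9·cos(t), sustituimos t = pi/2 para obtener s = 0.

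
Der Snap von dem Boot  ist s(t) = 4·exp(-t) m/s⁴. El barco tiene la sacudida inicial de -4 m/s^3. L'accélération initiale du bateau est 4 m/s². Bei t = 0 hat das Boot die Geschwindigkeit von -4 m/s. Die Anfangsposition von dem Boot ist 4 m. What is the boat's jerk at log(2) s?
To find the answer, we compute 1 integral of s(t) = 4·exp(-t). Finding the antiderivative of s(t) and using j(0) = -4: j(t) = -4·exp(-t). Using j(t) = -4·exp(-t) and substituting t = log(2), we find j = -2.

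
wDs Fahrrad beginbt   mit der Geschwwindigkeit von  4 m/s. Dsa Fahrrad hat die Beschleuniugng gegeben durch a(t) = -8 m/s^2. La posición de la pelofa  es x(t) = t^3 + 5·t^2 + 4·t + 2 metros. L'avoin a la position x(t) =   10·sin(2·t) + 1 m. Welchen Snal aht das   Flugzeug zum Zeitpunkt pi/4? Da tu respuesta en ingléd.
To solve this, we need to take 4 derivatives of our position equation x(t) = 10·sin(2·t) + 1. Differentiating position, we get velocity: v(t) = 20·cos(2·t). Taking d/dt of v(t), we find a(t) = -40·sin(2·t). The derivative of acceleration gives jerk: j(t) = -80·cos(2·t). Taking d/dt of j(t), we find s(t) = 160·sin(2·t). From the given snap equation s(t) = 160·sin(2·t), we substitute t = pi/4 to get s = 160.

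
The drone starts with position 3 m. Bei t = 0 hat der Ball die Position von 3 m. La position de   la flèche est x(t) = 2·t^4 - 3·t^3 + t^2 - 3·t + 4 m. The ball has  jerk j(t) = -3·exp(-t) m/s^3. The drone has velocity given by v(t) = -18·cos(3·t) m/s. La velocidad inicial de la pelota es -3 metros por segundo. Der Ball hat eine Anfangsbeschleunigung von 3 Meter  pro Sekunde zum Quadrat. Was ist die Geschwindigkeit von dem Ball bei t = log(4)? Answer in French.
Pour résoudre ceci, nous devons prendre 2 primitives de notre équation du jerk j(t) = -3·exp(-t). La primitive du jerk, avec a(0) = 3, donne l'accélération: a(t) = 3·exp(-t). L'intégrale de l'accélération est la vitesse. En utilisant v(0) = -3, nous obtenons v(t) = -3·exp(-t). En utilisant v(t) = -3·exp(-t) et en substituant t = log(4), nous trouvons v = -3/4.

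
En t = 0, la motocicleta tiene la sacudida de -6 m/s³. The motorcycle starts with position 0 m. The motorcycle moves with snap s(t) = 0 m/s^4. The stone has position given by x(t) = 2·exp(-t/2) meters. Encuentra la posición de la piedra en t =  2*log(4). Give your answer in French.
De l'équation de la position x(t) = 2·exp(-t/2), nous substituons t = 2*log(4) pour obtenir x = 1/2.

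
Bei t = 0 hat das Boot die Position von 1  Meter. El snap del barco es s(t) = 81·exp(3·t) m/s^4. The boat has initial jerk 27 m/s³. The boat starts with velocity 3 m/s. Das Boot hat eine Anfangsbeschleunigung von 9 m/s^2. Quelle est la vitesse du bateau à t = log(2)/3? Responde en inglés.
To solve this, we need to take 3 antiderivatives of our snap equation s(t) = 81·exp(3·t). Taking ∫s(t)dt and applying j(0) = 27, we find j(t) = 27·exp(3·t). Finding the integral of j(t) and using a(0) = 9: a(t) = 9·exp(3·t). The antiderivative of acceleration, with v(0) = 3, gives velocity: v(t) = 3·exp(3·t). Using v(t) = 3·exp(3·t) and substituting t = log(2)/3, we find v = 6.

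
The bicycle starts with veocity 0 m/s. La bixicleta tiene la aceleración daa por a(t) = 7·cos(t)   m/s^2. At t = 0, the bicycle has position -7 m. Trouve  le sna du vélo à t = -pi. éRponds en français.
Pour résoudre ceci, nous devons prendre 2 dérivées de notre équation de l'accélération a(t) = 7·cos(t). En dérivant l'accélération, nous obtenons le jerk: j(t) = -7·sin(t). La dérivée du jerk donne le snap: s(t) = -7·cos(t). De l'équation du snap s(t) = -7·cos(t), nous substituons t = -pi pour obtenir s = 7.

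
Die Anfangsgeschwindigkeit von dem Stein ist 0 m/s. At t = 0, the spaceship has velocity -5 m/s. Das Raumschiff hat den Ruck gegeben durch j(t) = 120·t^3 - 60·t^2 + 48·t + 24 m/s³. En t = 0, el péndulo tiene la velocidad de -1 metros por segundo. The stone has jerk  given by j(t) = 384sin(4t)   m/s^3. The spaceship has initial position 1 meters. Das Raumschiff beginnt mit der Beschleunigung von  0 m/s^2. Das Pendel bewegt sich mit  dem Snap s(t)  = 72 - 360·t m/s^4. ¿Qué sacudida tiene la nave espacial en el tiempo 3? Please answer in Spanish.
Usando j(t) = 120·t^3 - 60·t^2 + 48·t + 24 y sustituyendo t = 3, encontramos j = 2868.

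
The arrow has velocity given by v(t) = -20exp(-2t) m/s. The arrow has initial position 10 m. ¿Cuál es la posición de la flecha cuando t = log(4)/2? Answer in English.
We need to integrate our velocity equation v(t) = -20·exp(-2·t) 1 time. Integrating velocity and using the initial condition x(0) = 10, we get x(t) = 10·exp(-2·t). We have position x(t) = 10·exp(-2·t). Substituting t = log(4)/2: x(log(4)/2) = 5/2.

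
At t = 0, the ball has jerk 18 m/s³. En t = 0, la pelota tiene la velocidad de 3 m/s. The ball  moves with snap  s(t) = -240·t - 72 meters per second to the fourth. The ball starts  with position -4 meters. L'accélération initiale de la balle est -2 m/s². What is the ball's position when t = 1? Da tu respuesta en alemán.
Ausgehend von dem Snap s(t) = -240·t - 72, nehmen wir 4 Stammfunktionen. Das Integral von dem Snap, mit j(0) = 18, ergibt den Ruck: j(t) = -120·t^2 - 72·t + 18. Durch Integration von dem Ruck und Verwendung der Anfangsbedingung a(0) = -2, erhalten wir a(t) = -40·t^3 - 36·t^2 + 18·t - 2. Die Stammfunktion von der Beschleunigung ist die Geschwindigkeit. Mit v(0) = 3 erhalten wir v(t) = -10·t^4 - 12·t^3 + 9·t^2 - 2·t + 3. Durch Integration von der Geschwindigkeit und Verwendung der Anfangsbedingung x(0) = -4, erhalten wir x(t) = -2·t^5 - 3·t^4 + 3·t^3 - t^2 + 3·t - 4. Wir haben die Position x(t) = -2·t^5 - 3·t^4 + 3·t^3 - t^2 + 3·t - 4. Durch Einsetzen von t = 1: x(1) = -4.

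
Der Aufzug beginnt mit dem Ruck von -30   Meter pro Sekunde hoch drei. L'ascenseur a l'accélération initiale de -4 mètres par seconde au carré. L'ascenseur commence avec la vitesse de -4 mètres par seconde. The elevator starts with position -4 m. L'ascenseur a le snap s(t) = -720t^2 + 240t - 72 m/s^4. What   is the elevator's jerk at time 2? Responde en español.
Para resolver esto, necesitamos tomar 1 antiderivada de nuestra ecuación del snap s(t) = -720·t^2 + 240·t - 72. Integrando el snap y usando la condición inicial j(0) = -30, obtenemos j(t) = -240·t^3 + 120·t^2 - 72·t - 30. De la ecuación de la sacudida j(t) = -240·t^3 + 120·t^2 - 72·t - 30, sustituimos t = 2 para obtener j = -1614.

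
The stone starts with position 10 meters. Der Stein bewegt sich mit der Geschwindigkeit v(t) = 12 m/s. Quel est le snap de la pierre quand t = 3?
En partant de la vitesse v(t) = 12, nous prenons 3 dérivées. La dérivée de la vitesse donne l'accélération: a(t) = 0. En dérivant l'accélération, nous obtenons le jerk: j(t) = 0. En prenant d/dt de j(t), nous trouvons s(t) = 0. De l'équation du snap s(t) = 0, nous substituons t = 3 pour obtenir s = 0.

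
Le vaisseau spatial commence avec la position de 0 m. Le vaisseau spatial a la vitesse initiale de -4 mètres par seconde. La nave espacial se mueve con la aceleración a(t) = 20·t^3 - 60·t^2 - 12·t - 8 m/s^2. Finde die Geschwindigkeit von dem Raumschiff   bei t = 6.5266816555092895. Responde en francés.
En partant de l'accélération a(t) = 20·t^3 - 60·t^2 - 12·t - 8, nous prenons 1 primitive. La primitive de l'accélération, avec v(0) = -4, donne la vitesse: v(t) = 5·t^4 - 20·t^3 - 6·t^2 - 8·t - 4. En utilisant v(t) = 5·t^4 - 20·t^3 - 6·t^2 - 8·t - 4 et en substituant t = 6.5266816555092895, nous trouvons v = 3200.55139598483.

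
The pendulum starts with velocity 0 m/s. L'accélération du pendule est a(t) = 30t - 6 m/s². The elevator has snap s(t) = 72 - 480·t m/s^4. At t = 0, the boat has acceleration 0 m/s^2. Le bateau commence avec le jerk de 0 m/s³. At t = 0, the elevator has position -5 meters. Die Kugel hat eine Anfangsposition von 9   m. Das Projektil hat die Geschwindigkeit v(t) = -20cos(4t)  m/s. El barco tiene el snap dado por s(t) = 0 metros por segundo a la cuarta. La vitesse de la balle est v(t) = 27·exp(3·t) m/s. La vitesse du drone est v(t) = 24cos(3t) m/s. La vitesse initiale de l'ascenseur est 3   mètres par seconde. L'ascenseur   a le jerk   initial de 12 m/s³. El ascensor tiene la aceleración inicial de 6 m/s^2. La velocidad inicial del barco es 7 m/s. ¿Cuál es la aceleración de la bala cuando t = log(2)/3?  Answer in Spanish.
Debemos derivar nuestra ecuación de la velocidad v(t) = 27·exp(3·t) 1 vez. La derivada de la velocidad da la aceleración: a(t) = 81·exp(3·t). Usando a(t) = 81·exp(3·t) y sustituyendo t = log(2)/3, encontramos a = 162.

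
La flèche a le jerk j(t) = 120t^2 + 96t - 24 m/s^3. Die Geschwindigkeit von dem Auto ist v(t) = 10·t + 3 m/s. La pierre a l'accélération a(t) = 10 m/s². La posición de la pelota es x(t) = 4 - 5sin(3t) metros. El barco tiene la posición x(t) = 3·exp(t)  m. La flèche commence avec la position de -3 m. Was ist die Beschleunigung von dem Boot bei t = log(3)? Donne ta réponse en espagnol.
Para resolver esto, necesitamos tomar 2 derivadas de nuestra ecuación de la posición x(t) = 3·exp(t). Derivando la posición, obtenemos la velocidad: v(t) = 3·exp(t). Derivando la velocidad, obtenemos la aceleración: a(t) = 3·exp(t). De la ecuación de la aceleración a(t) = 3·exp(t), sustituimos t = log(3) para obtener a = 9.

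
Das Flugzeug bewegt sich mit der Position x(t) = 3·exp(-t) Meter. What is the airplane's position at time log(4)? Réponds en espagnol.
Usando x(t) = 3·exp(-t) y sustituyendo t = log(4), encontramos x = 3/4.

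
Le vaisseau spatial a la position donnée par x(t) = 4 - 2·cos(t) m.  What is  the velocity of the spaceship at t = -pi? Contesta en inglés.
Starting from position x(t) = 4 - 2·cos(t), we take 1 derivative. The derivative of position gives velocity: v(t) = 2·sin(t). From the given velocity equation v(t) = 2·sin(t), we substitute t = -pi to get v = 0.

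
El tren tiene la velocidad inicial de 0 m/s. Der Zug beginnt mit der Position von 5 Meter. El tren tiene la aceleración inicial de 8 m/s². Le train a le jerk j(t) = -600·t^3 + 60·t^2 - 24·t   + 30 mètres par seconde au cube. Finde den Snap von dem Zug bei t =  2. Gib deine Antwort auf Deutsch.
Ausgehend von dem Ruck j(t) = -600·t^3 + 60·t^2 - 24·t + 30, nehmen wir 1 Ableitung. Mit d/dt von j(t) finden wir s(t) = -1800·t^2 + 120·t - 24. Wir haben den Snap s(t) = -1800·t^2 + 120·t - 24. Durch Einsetzen von t = 2: s(2) = -6984.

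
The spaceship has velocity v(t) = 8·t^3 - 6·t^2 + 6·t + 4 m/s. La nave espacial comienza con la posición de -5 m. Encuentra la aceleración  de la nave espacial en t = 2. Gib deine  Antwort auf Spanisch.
Debemos derivar nuestra ecuación de la velocidad v(t) = 8·t^3 - 6·t^2 + 6·t + 4 1 vez. La derivada de la velocidad da la aceleración: a(t) = 24·t^2 - 12·t + 6. Tenemos la aceleración a(t) = 24·t^2 - 12·t + 6. Sustituyendo t = 2: a(2) = 78.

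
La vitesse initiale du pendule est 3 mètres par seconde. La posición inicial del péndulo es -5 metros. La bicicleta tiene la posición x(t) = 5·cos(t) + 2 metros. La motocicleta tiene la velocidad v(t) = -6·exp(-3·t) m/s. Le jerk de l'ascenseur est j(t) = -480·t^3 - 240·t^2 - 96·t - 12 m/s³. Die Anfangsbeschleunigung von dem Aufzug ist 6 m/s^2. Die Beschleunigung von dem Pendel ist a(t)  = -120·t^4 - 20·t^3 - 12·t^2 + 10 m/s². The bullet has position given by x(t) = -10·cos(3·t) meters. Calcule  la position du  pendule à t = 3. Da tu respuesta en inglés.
We need to integrate our acceleration equation a(t) = -120·t^4 - 20·t^3 - 12·t^2 + 10 2 times. The antiderivative of acceleration is velocity. Using v(0) = 3, we get v(t) = -24·t^5 - 5·t^4 - 4·t^3 + 10·t + 3. Taking ∫v(t)dt and applying x(0) = -5, we find x(t) = -4·t^6 - t^5 - t^4 + 5·t^2 + 3·t - 5. From the given position equation x(t) = -4·t^6 - t^5 - t^4 + 5·t^2 + 3·t - 5, we substitute t = 3 to get x = -3191.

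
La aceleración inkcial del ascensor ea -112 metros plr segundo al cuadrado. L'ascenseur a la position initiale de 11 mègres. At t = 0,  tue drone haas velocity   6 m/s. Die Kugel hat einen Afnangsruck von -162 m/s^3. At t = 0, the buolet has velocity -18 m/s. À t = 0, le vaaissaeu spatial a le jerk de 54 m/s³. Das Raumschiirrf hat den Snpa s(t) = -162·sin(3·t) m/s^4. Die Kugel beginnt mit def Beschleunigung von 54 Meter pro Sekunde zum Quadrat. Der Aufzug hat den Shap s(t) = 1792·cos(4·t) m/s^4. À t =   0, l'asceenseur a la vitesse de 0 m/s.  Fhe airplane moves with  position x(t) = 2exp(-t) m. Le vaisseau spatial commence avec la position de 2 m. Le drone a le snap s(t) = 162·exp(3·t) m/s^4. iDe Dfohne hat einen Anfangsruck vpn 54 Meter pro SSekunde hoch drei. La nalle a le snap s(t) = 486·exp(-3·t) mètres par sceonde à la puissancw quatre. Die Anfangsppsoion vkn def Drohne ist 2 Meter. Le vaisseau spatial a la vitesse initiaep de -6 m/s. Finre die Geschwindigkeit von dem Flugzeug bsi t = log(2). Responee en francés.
Nous devons dériver notre équation de la position x(t) = 2·exp(-t) 1 fois. En dérivant la position, nous obtenons la vitesse: v(t) = -2·exp(-t). De l'équation de la vitesse v(t) = -2·exp(-t), nous substituons t = log(2) pour obtenir v = -1.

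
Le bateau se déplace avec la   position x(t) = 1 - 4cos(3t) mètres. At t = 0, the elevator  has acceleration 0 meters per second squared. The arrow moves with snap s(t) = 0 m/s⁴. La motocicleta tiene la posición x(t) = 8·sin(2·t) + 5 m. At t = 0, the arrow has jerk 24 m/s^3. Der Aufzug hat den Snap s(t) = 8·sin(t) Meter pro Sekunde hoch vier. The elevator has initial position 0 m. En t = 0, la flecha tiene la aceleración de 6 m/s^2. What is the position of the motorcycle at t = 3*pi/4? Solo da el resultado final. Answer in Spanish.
En t = 3*pi/4, x = -3.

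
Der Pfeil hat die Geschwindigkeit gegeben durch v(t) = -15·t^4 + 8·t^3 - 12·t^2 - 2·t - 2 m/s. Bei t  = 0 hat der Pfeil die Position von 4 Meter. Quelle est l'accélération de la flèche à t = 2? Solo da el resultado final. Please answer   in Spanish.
a(2) = -434.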